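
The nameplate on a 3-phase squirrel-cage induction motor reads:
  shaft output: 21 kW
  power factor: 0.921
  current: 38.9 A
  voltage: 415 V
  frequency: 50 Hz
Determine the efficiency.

P_out = 21 kW = 21000 W
P_in = √3·V_L·I_L·cosφ = 1.732 × 415 × 38.9 × 0.921 = 25752 W
η = P_out / P_in = 21000 / 25752 = 0.815 = 81.5%

81.5 %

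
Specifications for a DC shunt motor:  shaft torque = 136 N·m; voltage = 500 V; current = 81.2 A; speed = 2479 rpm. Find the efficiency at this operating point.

87.0 %

ω = 2π × 2479/60 = 259.6 rad/s; P_out = τω = 136 × 259.6 = 35306 W
P_in = V·I = 500 × 81.2 = 40600 W
η = P_out / P_in = 35306 / 40600 = 0.870 = 87.0%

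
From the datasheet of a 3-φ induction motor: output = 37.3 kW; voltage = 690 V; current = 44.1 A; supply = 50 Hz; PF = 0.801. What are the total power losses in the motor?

P_in = √3·V·I·cosφ = 1.732×690×44.1×0.801 = 42215 W
P_out = 37300 W
Losses = P_in − P_out = 42215 − 37300 = 4915 W

4.92 kW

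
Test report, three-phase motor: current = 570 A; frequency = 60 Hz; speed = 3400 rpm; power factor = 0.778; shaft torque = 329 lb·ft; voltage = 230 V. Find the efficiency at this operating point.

τ = 329 lb·ft × 1.356 = 446.1 N·m
ω = 2π × 3400/60 = 356 rad/s; P_out = τω = 446.1 × 356 = 158812 W
P_in = √3·V_L·I_L·cosφ = 1.732 × 230 × 570 × 0.778 = 176657 W
η = P_out / P_in = 158812 / 176657 = 0.899 = 89.9%

89.9 %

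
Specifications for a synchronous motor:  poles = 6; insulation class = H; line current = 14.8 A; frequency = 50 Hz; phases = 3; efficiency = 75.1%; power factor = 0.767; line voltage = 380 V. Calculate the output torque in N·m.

53.6 N·m

P_in = √3·V·I·cosφ = 1.732 × 380 × 14.8 × 0.767 = 7471 W
P_out = η·P_in = 0.751 × 7471 = 5611 W
n = n_s = 120×50/6 = 1000 rpm (synchronous)
ω = 2π×1000/60 = 104.7 rad/s
τ = P_out/ω = 5611/104.7 = 53.6 N·m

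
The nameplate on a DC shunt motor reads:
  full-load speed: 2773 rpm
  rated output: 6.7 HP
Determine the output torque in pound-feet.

12.7 lb·ft

P_out = 6.7 × 746 = 4998 W
ω = 2π × 2773/60 = 290.4 rad/s
τ = P_out/ω = 4998/290.4 = 17.21 N·m
In lb·ft: 17.21/1.356 = 12.7 lb·ft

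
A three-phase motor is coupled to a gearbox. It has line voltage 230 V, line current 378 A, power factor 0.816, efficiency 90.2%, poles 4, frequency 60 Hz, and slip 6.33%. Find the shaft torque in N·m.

P_in = √3·V·I·cosφ = 1.732 × 230 × 378 × 0.816 = 122873 W
P_out = η·P_in = 0.902 × 122873 = 110831 W
n_s = 120×60/4 = 1800 rpm; n = 1800×(1−0.0633) = 1686 rpm
ω = 2π×1686/60 = 176.6 rad/s
τ = P_out/ω = 110831/176.6 = 628 N·m

628 N·m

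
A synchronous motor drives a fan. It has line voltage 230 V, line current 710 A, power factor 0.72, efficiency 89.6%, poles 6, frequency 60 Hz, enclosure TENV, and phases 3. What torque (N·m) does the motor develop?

1450 N·m

P_in = √3·V·I·cosφ = 1.732 × 230 × 710 × 0.72 = 203642 W
P_out = η·P_in = 0.896 × 203642 = 182463 W
n = n_s = 120×60/6 = 1200 rpm (synchronous)
ω = 2π×1200/60 = 125.7 rad/s
τ = P_out/ω = 182463/125.7 = 1450 N·m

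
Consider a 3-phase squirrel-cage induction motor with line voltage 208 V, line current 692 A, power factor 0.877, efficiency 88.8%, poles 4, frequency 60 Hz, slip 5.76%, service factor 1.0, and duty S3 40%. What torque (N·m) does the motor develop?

1090 N·m

P_in = √3·V·I·cosφ = 1.732 × 208 × 692 × 0.877 = 218634 W
P_out = η·P_in = 0.888 × 218634 = 194147 W
n_s = 120×60/4 = 1800 rpm; n = 1800×(1−0.0576) = 1696 rpm
ω = 2π×1696/60 = 177.6 rad/s
τ = P_out/ω = 194147/177.6 = 1090 N·m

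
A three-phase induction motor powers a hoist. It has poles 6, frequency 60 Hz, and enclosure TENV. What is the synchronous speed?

n_s = 120f/p = 120×60/6 = 1200 rpm

1200 rpm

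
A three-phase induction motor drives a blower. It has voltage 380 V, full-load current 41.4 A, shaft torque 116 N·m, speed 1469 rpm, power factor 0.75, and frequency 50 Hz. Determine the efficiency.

87.3 %

ω = 2π × 1469/60 = 153.8 rad/s; P_out = τω = 116 × 153.8 = 17841 W
P_in = √3·V_L·I_L·cosφ = 1.732 × 380 × 41.4 × 0.75 = 20436 W
η = P_out / P_in = 17841 / 20436 = 0.873 = 87.3%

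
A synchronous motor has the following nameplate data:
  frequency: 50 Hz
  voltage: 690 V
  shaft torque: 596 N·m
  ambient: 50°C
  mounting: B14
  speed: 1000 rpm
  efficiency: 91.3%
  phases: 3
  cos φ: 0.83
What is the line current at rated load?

ω = 2π×1000/60 = 104.7 rad/s; P_out = τω = 596 × 104.7 = 62401 W
P_in = P_out / η = 62401 / 0.913 = 68347 W
I_L = P_in / (√3·V_L·cosφ) = 68347 / (1.732 × 690 × 0.83) = 68.9 A

68.9 A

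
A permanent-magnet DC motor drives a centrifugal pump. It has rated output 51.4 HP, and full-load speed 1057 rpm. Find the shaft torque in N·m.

P_out = 51.4 × 746 = 38344 W
ω = 2π × 1057/60 = 110.7 rad/s
τ = P_out/ω = 38344/110.7 = 346 N·m

346 N·m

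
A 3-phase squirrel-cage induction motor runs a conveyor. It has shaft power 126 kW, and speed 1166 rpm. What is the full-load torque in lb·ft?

ω = 2π × 1166/60 = 122.1 rad/s
τ = P/ω = 126000/122.1 = 1032 N·m
In lb·ft: 1032/1.356 = 761 lb·ft

761 lb·ft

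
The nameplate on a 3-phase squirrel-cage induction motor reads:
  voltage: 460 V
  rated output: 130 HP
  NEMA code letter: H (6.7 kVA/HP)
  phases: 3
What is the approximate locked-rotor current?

S_LR = 6.7 × 130 = 871 kVA
I_LR = S_LR/(√3·V_L) = 871000/(1.732×460) = 1090 A

1090 A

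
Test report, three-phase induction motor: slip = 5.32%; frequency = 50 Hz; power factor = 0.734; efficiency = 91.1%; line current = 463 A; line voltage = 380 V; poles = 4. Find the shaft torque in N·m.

P_in = √3·V·I·cosφ = 1.732 × 380 × 463 × 0.734 = 223670 W
P_out = η·P_in = 0.911 × 223670 = 203763 W
n_s = 120×50/4 = 1500 rpm; n = 1500×(1−0.0532) = 1420 rpm
ω = 2π×1420/60 = 148.7 rad/s
τ = P_out/ω = 203763/148.7 = 1370 N·m

1370 N·m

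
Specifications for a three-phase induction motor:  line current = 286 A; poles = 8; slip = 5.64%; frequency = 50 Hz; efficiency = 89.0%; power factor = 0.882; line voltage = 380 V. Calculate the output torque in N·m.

1990 N·m

P_in = √3·V·I·cosφ = 1.732 × 380 × 286 × 0.882 = 166022 W
P_out = η·P_in = 0.89 × 166022 = 147760 W
n_s = 120×50/8 = 750 rpm; n = 750×(1−0.0564) = 708 rpm
ω = 2π×708/60 = 74.14 rad/s
τ = P_out/ω = 147760/74.14 = 1990 N·m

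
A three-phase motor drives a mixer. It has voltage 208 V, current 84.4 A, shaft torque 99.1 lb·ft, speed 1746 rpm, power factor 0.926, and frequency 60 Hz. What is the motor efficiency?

87.3 %

τ = 99.1 lb·ft × 1.356 = 134.4 N·m
ω = 2π × 1746/60 = 182.8 rad/s; P_out = τω = 134.4 × 182.8 = 24568 W
P_in = √3·V_L·I_L·cosφ = 1.732 × 208 × 84.4 × 0.926 = 28156 W
η = P_out / P_in = 24568 / 28156 = 0.873 = 87.3%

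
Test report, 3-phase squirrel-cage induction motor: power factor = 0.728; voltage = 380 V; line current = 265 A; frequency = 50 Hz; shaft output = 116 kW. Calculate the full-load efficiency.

P_out = 116 kW = 116000 W
P_in = √3·V_L·I_L·cosφ = 1.732 × 380 × 265 × 0.728 = 126972 W
η = P_out / P_in = 116000 / 126972 = 0.914 = 91.4%

91.4 %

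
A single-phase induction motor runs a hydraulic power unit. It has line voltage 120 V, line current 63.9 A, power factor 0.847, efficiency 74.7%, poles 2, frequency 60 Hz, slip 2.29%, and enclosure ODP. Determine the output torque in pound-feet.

P_in = V·I·cosφ = 120 × 63.9 × 0.847 = 6495 W
P_out = η·P_in = 0.747 × 6495 = 4852 W
n_s = 120×60/2 = 3600 rpm; n = 3600×(1−0.0229) = 3518 rpm
ω = 2π×3518/60 = 368.4 rad/s
τ = P_out/ω = 4852/368.4 = 13.17 N·m
In lb·ft: 13.17/1.356 = 9.71 lb·ft

9.71 lb·ft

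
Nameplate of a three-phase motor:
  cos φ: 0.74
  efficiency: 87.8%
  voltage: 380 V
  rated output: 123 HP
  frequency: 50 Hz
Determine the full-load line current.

215 A

P_out = 123 × 746 = 91758 W
P_in = P_out / η = 91758 / 0.878 = 104508 W
I_L = P_in / (√3·V_L·cosφ) = 104508 / (1.732 × 380 × 0.74) = 215 A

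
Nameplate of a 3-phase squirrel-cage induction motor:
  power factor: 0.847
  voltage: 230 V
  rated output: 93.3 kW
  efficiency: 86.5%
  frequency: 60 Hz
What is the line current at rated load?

320 A

P_out = 93.3 kW = 93300 W
P_in = P_out / η = 93300 / 0.865 = 107861 W
I_L = P_in / (√3·V_L·cosφ) = 107861 / (1.732 × 230 × 0.847) = 320 A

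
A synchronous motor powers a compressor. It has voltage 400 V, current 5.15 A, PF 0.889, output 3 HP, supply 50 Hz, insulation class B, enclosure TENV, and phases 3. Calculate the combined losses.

P_in = √3·V·I·cosφ = 1.732×400×5.15×0.889 = 3172 W
P_out = 3×746 = 2238 W
Losses = P_in − P_out = 3172 − 2238 = 934 W

934 W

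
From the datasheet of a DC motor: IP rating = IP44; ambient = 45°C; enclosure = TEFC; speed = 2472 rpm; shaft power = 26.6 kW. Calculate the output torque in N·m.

103 N·m

ω = 2π × 2472/60 = 258.9 rad/s
τ = P/ω = 26600/258.9 = 103 N·m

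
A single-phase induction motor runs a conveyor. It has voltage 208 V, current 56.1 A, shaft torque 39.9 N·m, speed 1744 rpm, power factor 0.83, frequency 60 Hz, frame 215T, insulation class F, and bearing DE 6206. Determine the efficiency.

75.2 %

ω = 2π × 1744/60 = 182.6 rad/s; P_out = τω = 39.9 × 182.6 = 7286 W
P_in = V·I·cosφ = 208 × 56.1 × 0.83 = 9685 W
η = P_out / P_in = 7286 / 9685 = 0.752 = 75.2%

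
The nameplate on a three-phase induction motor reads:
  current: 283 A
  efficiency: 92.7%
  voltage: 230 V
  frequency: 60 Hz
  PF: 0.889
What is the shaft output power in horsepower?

125 HP

P_in = √3·V·I·cosφ = 1.732 × 230 × 283 × 0.889 = 100222 W
P_out = η·P_in = 0.927 × 100222 = 92906 W
= 92906/746 = 125 HP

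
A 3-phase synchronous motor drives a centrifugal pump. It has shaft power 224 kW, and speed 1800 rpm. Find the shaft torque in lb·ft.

876 lb·ft

ω = 2π × 1800/60 = 188.5 rad/s
τ = P/ω = 224000/188.5 = 1188 N·m
In lb·ft: 1188/1.356 = 876 lb·ft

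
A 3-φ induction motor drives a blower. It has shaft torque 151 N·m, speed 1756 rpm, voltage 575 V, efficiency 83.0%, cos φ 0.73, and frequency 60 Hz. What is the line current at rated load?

46 A

ω = 2π×1756/60 = 183.9 rad/s; P_out = τω = 151 × 183.9 = 27769 W
P_in = P_out / η = 27769 / 0.830 = 33457 W
I_L = P_in / (√3·V_L·cosφ) = 33457 / (1.732 × 575 × 0.73) = 46 A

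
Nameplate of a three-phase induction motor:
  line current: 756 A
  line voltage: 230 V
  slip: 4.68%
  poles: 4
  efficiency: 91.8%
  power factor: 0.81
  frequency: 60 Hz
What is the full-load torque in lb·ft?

P_in = √3·V·I·cosφ = 1.732 × 230 × 756 × 0.81 = 243940 W
P_out = η·P_in = 0.918 × 243940 = 223937 W
n_s = 120×60/4 = 1800 rpm; n = 1800×(1−0.0468) = 1716 rpm
ω = 2π×1716/60 = 179.7 rad/s
τ = P_out/ω = 223937/179.7 = 1246 N·m
In lb·ft: 1246/1.356 = 919 lb·ft

919 lb·ft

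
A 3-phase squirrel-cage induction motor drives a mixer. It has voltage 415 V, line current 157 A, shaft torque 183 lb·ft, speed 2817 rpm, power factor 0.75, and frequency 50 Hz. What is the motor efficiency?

τ = 183 lb·ft × 1.356 = 248.1 N·m
ω = 2π × 2817/60 = 295 rad/s; P_out = τω = 248.1 × 295 = 73190 W
P_in = √3·V_L·I_L·cosφ = 1.732 × 415 × 157 × 0.75 = 84636 W
η = P_out / P_in = 73190 / 84636 = 0.865 = 86.5%

86.5 %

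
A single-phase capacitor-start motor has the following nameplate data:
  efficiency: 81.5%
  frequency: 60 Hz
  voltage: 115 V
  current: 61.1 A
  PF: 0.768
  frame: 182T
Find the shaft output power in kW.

P_in = V·I·cosφ = 115 × 61.1 × 0.768 = 5396 W
P_out = η·P_in = 0.815 × 5396 = 4398 W

4.4 kW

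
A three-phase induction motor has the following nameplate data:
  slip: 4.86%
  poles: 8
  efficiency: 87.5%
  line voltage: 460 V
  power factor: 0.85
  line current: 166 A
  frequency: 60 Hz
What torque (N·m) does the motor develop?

P_in = √3·V·I·cosφ = 1.732 × 460 × 166 × 0.85 = 112417 W
P_out = η·P_in = 0.875 × 112417 = 98365 W
n_s = 120×60/8 = 900 rpm; n = 900×(1−0.0486) = 856 rpm
ω = 2π×856/60 = 89.64 rad/s
τ = P_out/ω = 98365/89.64 = 1100 N·m

1100 N·m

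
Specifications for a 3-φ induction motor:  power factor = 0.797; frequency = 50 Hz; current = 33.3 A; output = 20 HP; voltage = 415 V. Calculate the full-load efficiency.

78.2 %

P_out = 20 × 746 = 14920 W
P_in = √3·V_L·I_L·cosφ = 1.732 × 415 × 33.3 × 0.797 = 19076 W
η = P_out / P_in = 14920 / 19076 = 0.782 = 78.2%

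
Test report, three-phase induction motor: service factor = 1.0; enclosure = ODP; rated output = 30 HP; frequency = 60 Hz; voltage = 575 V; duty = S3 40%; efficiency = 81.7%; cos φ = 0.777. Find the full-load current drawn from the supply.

35.4 A

P_out = 30 × 746 = 22380 W
P_in = P_out / η = 22380 / 0.817 = 27393 W
I_L = P_in / (√3·V_L·cosφ) = 27393 / (1.732 × 575 × 0.777) = 35.4 A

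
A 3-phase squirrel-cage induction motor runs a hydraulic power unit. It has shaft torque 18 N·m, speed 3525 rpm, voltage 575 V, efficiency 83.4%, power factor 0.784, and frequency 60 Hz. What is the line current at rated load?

10.2 A

ω = 2π×3525/60 = 369.1 rad/s; P_out = τω = 18 × 369.1 = 6644 W
P_in = P_out / η = 6644 / 0.834 = 7966 W
I_L = P_in / (√3·V_L·cosφ) = 7966 / (1.732 × 575 × 0.784) = 10.2 A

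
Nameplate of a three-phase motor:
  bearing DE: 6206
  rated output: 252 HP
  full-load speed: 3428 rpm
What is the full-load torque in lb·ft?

P_out = 252 × 746 = 187992 W
ω = 2π × 3428/60 = 359 rad/s
τ = P_out/ω = 187992/359 = 523.7 N·m
In lb·ft: 523.7/1.356 = 386 lb·ft

386 lb·ft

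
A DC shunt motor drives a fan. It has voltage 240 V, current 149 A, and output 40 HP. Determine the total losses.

5920 W

P_in = V·I = 240×149 = 35760 W
P_out = 40×746 = 29840 W
Losses = P_in − P_out = 35760 − 29840 = 5920 W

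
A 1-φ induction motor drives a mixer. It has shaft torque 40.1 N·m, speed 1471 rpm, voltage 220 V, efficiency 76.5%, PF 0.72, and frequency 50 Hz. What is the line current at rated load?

51 A

ω = 2π×1471/60 = 154 rad/s; P_out = τω = 40.1 × 154 = 6175 W
P_in = P_out / η = 6175 / 0.765 = 8072 W
I = P_in / (V·cosφ) = 8072 / (220 × 0.72) = 51 A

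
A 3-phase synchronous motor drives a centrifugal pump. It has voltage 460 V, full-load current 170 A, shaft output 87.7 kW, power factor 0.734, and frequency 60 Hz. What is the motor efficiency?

P_out = 87.7 kW = 87700 W
P_in = √3·V_L·I_L·cosφ = 1.732 × 460 × 170 × 0.734 = 99415 W
η = P_out / P_in = 87700 / 99415 = 0.882 = 88.2%

88.2 %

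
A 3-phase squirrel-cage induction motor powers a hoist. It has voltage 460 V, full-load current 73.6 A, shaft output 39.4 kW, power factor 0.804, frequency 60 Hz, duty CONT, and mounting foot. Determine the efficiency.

83.6 %

P_out = 39.4 kW = 39400 W
P_in = √3·V_L·I_L·cosφ = 1.732 × 460 × 73.6 × 0.804 = 47145 W
η = P_out / P_in = 39400 / 47145 = 0.836 = 83.6%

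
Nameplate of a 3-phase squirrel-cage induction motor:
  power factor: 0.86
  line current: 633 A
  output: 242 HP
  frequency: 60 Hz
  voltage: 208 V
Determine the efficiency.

P_out = 242 × 746 = 180532 W
P_in = √3·V_L·I_L·cosφ = 1.732 × 208 × 633 × 0.86 = 196116 W
η = P_out / P_in = 180532 / 196116 = 0.921 = 92.1%

92.1 %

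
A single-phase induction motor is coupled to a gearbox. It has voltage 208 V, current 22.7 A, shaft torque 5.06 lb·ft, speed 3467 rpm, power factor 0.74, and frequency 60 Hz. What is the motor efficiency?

71.3 %

τ = 5.06 lb·ft × 1.356 = 6.861 N·m
ω = 2π × 3467/60 = 363.1 rad/s; P_out = τω = 6.861 × 363.1 = 2491 W
P_in = V·I·cosφ = 208 × 22.7 × 0.74 = 3494 W
η = P_out / P_in = 2491 / 3494 = 0.713 = 71.3%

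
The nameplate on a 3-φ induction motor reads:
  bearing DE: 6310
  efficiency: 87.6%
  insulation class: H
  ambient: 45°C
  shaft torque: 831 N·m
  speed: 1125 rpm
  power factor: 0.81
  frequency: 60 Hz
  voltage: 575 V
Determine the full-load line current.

ω = 2π×1125/60 = 117.8 rad/s; P_out = τω = 831 × 117.8 = 97892 W
P_in = P_out / η = 97892 / 0.876 = 111749 W
I_L = P_in / (√3·V_L·cosφ) = 111749 / (1.732 × 575 × 0.81) = 139 A

139 A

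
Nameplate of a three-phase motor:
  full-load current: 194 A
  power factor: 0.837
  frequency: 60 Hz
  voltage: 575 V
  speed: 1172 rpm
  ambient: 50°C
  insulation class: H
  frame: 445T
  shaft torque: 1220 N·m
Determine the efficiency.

ω = 2π × 1172/60 = 122.7 rad/s; P_out = τω = 1220 × 122.7 = 149694 W
P_in = √3·V_L·I_L·cosφ = 1.732 × 575 × 194 × 0.837 = 161712 W
η = P_out / P_in = 149694 / 161712 = 0.926 = 92.6%

92.6 %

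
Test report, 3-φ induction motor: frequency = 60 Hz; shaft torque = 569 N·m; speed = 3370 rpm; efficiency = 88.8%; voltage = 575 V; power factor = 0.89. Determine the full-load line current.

255 A

ω = 2π×3370/60 = 352.9 rad/s; P_out = τω = 569 × 352.9 = 200800 W
P_in = P_out / η = 200800 / 0.888 = 226126 W
I_L = P_in / (√3·V_L·cosφ) = 226126 / (1.732 × 575 × 0.89) = 255 A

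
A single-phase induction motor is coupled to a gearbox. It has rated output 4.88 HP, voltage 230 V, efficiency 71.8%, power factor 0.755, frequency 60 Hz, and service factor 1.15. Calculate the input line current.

29.2 A

P_out = 4.88 × 746 = 3640 W
P_in = P_out / η = 3640 / 0.718 = 5070 W
I = P_in / (V·cosφ) = 5070 / (230 × 0.755) = 29.2 A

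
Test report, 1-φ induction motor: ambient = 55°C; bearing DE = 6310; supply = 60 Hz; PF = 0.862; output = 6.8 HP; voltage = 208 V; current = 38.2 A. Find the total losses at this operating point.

1.78 kW

P_in = V·I·cosφ = 208×38.2×0.862 = 6849 W
P_out = 6.8×746 = 5073 W
Losses = P_in − P_out = 6849 − 5073 = 1776 W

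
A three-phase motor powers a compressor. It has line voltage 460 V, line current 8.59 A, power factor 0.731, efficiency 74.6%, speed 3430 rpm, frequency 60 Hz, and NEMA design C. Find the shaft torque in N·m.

P_in = √3·V·I·cosφ = 1.732 × 460 × 8.59 × 0.731 = 5003 W
P_out = η·P_in = 0.746 × 5003 = 3732 W
n = 3430 rpm
ω = 2π×3430/60 = 359.2 rad/s
τ = P_out/ω = 3732/359.2 = 10.4 N·m

10.4 N·m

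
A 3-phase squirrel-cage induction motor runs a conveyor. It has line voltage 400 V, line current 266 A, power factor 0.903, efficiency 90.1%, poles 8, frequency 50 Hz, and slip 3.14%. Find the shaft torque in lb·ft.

P_in = √3·V·I·cosφ = 1.732 × 400 × 266 × 0.903 = 166409 W
P_out = η·P_in = 0.901 × 166409 = 149935 W
n_s = 120×50/8 = 750 rpm; n = 750×(1−0.0314) = 726 rpm
ω = 2π×726/60 = 76.03 rad/s
τ = P_out/ω = 149935/76.03 = 1972 N·m
In lb·ft: 1972/1.356 = 1450 lb·ft

1450 lb·ft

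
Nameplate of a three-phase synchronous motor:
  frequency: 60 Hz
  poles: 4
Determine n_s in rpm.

1800 rpm

n_s = 120f/p = 120×60/4 = 1800 rpm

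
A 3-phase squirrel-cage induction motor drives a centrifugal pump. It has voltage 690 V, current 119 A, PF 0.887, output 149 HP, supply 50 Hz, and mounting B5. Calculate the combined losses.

P_in = √3·V·I·cosφ = 1.732×690×119×0.887 = 126144 W
P_out = 149×746 = 111154 W
Losses = P_in − P_out = 126144 − 111154 = 14990 W

15000 W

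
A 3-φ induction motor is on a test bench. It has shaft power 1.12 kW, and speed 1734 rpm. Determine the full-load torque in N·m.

6.17 N·m

ω = 2π × 1734/60 = 181.6 rad/s
τ = P/ω = 1120/181.6 = 6.17 N·m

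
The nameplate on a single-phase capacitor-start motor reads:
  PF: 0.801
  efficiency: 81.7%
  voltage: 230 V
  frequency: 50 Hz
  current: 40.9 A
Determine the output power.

6.16 kW

P_in = V·I·cosφ = 230 × 40.9 × 0.801 = 7535 W
P_out = η·P_in = 0.817 × 7535 = 6156 W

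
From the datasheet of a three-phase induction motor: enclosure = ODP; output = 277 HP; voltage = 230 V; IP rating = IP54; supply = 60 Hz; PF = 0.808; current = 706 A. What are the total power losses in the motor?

P_in = √3·V·I·cosφ = 1.732×230×706×0.808 = 227244 W
P_out = 277×746 = 206642 W
Losses = P_in − P_out = 227244 − 206642 = 20602 W

20600 W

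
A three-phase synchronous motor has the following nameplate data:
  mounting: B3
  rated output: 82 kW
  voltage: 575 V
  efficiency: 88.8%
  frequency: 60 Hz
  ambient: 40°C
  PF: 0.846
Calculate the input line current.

P_out = 82 kW = 82000 W
P_in = P_out / η = 82000 / 0.888 = 92342 W
I_L = P_in / (√3·V_L·cosφ) = 92342 / (1.732 × 575 × 0.846) = 110 A

110 A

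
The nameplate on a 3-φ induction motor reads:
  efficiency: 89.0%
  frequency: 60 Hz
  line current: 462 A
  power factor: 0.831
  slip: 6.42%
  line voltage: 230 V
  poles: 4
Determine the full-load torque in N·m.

772 N·m

P_in = √3·V·I·cosφ = 1.732 × 230 × 462 × 0.831 = 152939 W
P_out = η·P_in = 0.89 × 152939 = 136116 W
n_s = 120×60/4 = 1800 rpm; n = 1800×(1−0.0642) = 1684 rpm
ω = 2π×1684/60 = 176.3 rad/s
τ = P_out/ω = 136116/176.3 = 772 N·m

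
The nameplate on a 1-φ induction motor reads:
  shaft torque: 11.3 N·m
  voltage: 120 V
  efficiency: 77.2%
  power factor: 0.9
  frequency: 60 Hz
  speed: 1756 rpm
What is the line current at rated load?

ω = 2π×1756/60 = 183.9 rad/s; P_out = τω = 11.3 × 183.9 = 2078 W
P_in = P_out / η = 2078 / 0.772 = 2692 W
I = P_in / (V·cosφ) = 2692 / (120 × 0.9) = 24.9 A

24.9 A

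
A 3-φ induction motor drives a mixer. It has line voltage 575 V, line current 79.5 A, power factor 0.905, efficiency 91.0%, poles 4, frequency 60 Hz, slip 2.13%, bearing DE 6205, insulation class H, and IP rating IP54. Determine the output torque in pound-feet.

261 lb·ft

P_in = √3·V·I·cosφ = 1.732 × 575 × 79.5 × 0.905 = 71653 W
P_out = η·P_in = 0.91 × 71653 = 65204 W
n_s = 120×60/4 = 1800 rpm; n = 1800×(1−0.0213) = 1762 rpm
ω = 2π×1762/60 = 184.5 rad/s
τ = P_out/ω = 65204/184.5 = 353.4 N·m
In lb·ft: 353.4/1.356 = 261 lb·ft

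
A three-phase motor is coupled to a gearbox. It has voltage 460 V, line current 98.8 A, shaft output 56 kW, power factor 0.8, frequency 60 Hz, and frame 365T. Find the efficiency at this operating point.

P_out = 56 kW = 56000 W
P_in = √3·V_L·I_L·cosφ = 1.732 × 460 × 98.8 × 0.8 = 62973 W
η = P_out / P_in = 56000 / 62973 = 0.889 = 88.9%

88.9 %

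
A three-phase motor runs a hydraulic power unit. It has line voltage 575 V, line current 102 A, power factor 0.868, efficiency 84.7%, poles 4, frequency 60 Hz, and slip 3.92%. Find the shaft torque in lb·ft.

P_in = √3·V·I·cosφ = 1.732 × 575 × 102 × 0.868 = 88173 W
P_out = η·P_in = 0.847 × 88173 = 74683 W
n_s = 120×60/4 = 1800 rpm; n = 1800×(1−0.0392) = 1729 rpm
ω = 2π×1729/60 = 181.1 rad/s
τ = P_out/ω = 74683/181.1 = 412.4 N·m
In lb·ft: 412.4/1.356 = 304 lb·ft

304 lb·ft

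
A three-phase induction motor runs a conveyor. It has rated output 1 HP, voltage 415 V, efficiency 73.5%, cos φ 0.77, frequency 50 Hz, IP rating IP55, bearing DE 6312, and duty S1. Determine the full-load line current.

P_out = 1 × 746 = 746 W
P_in = P_out / η = 746 / 0.735 = 1015 W
I_L = P_in / (√3·V_L·cosφ) = 1015 / (1.732 × 415 × 0.77) = 1.83 A

1.83 A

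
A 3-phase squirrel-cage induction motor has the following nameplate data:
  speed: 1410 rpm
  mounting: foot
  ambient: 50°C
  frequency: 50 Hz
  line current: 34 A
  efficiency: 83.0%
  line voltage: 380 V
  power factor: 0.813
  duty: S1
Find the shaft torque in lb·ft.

75.4 lb·ft

P_in = √3·V·I·cosφ = 1.732 × 380 × 34 × 0.813 = 18193 W
P_out = η·P_in = 0.83 × 18193 = 15100 W
n = 1410 rpm
ω = 2π×1410/60 = 147.7 rad/s
τ = P_out/ω = 15100/147.7 = 102.2 N·m
In lb·ft: 102.2/1.356 = 75.4 lb·ft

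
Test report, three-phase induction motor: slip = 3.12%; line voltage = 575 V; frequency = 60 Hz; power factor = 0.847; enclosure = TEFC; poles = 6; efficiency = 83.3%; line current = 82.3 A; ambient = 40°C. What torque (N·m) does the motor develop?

P_in = √3·V·I·cosφ = 1.732 × 575 × 82.3 × 0.847 = 69422 W
P_out = η·P_in = 0.833 × 69422 = 57829 W
n_s = 120×60/6 = 1200 rpm; n = 1200×(1−0.0312) = 1163 rpm
ω = 2π×1163/60 = 121.8 rad/s
τ = P_out/ω = 57829/121.8 = 475 N·m

475 N·m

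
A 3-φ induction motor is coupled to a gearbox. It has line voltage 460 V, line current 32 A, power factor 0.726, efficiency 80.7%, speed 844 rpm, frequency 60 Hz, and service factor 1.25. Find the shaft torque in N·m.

169 N·m

P_in = √3·V·I·cosφ = 1.732 × 460 × 32 × 0.726 = 18509 W
P_out = η·P_in = 0.807 × 18509 = 14937 W
n = 844 rpm
ω = 2π×844/60 = 88.38 rad/s
τ = P_out/ω = 14937/88.38 = 169 N·m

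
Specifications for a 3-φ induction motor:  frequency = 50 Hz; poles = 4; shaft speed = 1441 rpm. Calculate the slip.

3.93 %

n_s = 120f/p = 120×50/4 = 1500 rpm
s = (n_s − n)/n_s = (1500 − 1441)/1500 = 0.0393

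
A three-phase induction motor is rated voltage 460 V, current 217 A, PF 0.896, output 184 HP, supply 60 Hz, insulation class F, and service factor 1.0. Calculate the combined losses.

P_in = √3·V·I·cosφ = 1.732×460×217×0.896 = 154908 W
P_out = 184×746 = 137264 W
Losses = P_in − P_out = 154908 − 137264 = 17644 W

17.6 kW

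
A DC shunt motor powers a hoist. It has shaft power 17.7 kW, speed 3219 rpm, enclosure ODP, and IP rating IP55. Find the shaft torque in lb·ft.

ω = 2π × 3219/60 = 337.1 rad/s
τ = P/ω = 17700/337.1 = 52.51 N·m
In lb·ft: 52.51/1.356 = 38.7 lb·ft

38.7 lb·ft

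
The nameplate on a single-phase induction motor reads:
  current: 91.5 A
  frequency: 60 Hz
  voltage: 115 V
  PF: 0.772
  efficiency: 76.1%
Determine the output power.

6.18 kW

P_in = V·I·cosφ = 115 × 91.5 × 0.772 = 8123 W
P_out = η·P_in = 0.761 × 8123 = 6182 W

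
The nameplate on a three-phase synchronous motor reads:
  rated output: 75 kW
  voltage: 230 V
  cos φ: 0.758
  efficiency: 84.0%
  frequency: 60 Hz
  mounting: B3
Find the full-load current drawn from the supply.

P_out = 75 kW = 75000 W
P_in = P_out / η = 75000 / 0.840 = 89286 W
I_L = P_in / (√3·V_L·cosφ) = 89286 / (1.732 × 230 × 0.758) = 296 A

296 A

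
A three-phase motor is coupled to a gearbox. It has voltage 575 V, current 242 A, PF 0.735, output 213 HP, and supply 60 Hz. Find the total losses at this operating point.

P_in = √3·V·I·cosφ = 1.732×575×242×0.735 = 177141 W
P_out = 213×746 = 158898 W
Losses = P_in − P_out = 177141 − 158898 = 18243 W

18200 W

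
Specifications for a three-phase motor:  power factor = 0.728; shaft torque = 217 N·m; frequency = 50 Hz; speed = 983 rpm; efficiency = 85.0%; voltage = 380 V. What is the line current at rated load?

ω = 2π×983/60 = 102.9 rad/s; P_out = τω = 217 × 102.9 = 22329 W
P_in = P_out / η = 22329 / 0.850 = 26269 W
I_L = P_in / (√3·V_L·cosφ) = 26269 / (1.732 × 380 × 0.728) = 54.8 A

54.8 A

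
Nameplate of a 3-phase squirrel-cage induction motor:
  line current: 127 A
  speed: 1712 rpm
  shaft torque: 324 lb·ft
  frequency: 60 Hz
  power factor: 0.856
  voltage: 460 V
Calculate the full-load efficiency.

τ = 324 lb·ft × 1.356 = 439.3 N·m
ω = 2π × 1712/60 = 179.3 rad/s; P_out = τω = 439.3 × 179.3 = 78766 W
P_in = √3·V_L·I_L·cosφ = 1.732 × 460 × 127 × 0.856 = 86613 W
η = P_out / P_in = 78766 / 86613 = 0.909 = 90.9%

90.9 %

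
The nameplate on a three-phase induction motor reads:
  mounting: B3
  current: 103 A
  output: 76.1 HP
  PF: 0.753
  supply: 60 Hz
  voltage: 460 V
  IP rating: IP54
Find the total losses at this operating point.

5020 W

P_in = √3·V·I·cosφ = 1.732×460×103×0.753 = 61793 W
P_out = 76.1×746 = 56771 W
Losses = P_in − P_out = 61793 − 56771 = 5022 W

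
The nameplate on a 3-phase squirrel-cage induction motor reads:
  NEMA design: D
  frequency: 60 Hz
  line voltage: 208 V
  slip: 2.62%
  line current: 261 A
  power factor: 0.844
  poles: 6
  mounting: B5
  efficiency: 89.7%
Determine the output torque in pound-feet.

P_in = √3·V·I·cosφ = 1.732 × 208 × 261 × 0.844 = 79359 W
P_out = η·P_in = 0.897 × 79359 = 71185 W
n_s = 120×60/6 = 1200 rpm; n = 1200×(1−0.0262) = 1169 rpm
ω = 2π×1169/60 = 122.4 rad/s
τ = P_out/ω = 71185/122.4 = 581.6 N·m
In lb·ft: 581.6/1.356 = 429 lb·ft

429 lb·ft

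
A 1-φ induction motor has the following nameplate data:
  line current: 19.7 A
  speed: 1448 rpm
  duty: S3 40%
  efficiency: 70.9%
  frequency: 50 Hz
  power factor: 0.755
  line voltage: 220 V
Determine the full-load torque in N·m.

15.3 N·m

P_in = V·I·cosφ = 220 × 19.7 × 0.755 = 3272 W
P_out = η·P_in = 0.709 × 3272 = 2320 W
n = 1448 rpm
ω = 2π×1448/60 = 151.6 rad/s
τ = P_out/ω = 2320/151.6 = 15.3 N·m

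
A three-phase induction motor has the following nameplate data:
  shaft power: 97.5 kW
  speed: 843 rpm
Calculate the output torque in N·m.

ω = 2π × 843/60 = 88.28 rad/s
τ = P/ω = 97500/88.28 = 1100 N·m

1100 N·m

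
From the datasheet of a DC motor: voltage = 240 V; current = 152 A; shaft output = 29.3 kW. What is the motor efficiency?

P_out = 29.3 kW = 29300 W
P_in = V·I = 240 × 152 = 36480 W
η = P_out / P_in = 29300 / 36480 = 0.803 = 80.3%

80.3 %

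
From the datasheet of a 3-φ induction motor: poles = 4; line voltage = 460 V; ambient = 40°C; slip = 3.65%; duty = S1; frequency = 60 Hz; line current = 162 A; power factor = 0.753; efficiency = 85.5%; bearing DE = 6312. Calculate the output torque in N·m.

P_in = √3·V·I·cosφ = 1.732 × 460 × 162 × 0.753 = 97189 W
P_out = η·P_in = 0.855 × 97189 = 83097 W
n_s = 120×60/4 = 1800 rpm; n = 1800×(1−0.0365) = 1734 rpm
ω = 2π×1734/60 = 181.6 rad/s
τ = P_out/ω = 83097/181.6 = 458 N·m

458 N·m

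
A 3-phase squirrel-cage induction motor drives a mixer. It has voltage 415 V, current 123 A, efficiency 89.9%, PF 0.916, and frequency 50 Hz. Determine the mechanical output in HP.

P_in = √3·V·I·cosφ = 1.732 × 415 × 123 × 0.916 = 80984 W
P_out = η·P_in = 0.899 × 80984 = 72805 W
= 72805/746 = 97.6 HP

97.6 HP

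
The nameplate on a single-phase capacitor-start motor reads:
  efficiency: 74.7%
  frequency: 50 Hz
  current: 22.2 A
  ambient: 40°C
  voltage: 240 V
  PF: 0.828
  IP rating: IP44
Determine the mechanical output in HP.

P_in = V·I·cosφ = 240 × 22.2 × 0.828 = 4412 W
P_out = η·P_in = 0.747 × 4412 = 3296 W
= 3296/746 = 4.42 HP

4.42 HP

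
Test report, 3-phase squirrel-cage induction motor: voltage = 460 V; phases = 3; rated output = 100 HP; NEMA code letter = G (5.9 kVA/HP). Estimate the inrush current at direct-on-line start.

S_LR = 5.9 × 100 = 590 kVA
I_LR = S_LR/(√3·V_L) = 590000/(1.732×460) = 741 A

741 A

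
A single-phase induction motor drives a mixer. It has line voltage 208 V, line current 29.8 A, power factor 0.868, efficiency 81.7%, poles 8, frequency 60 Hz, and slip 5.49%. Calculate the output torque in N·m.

P_in = V·I·cosφ = 208 × 29.8 × 0.868 = 5380 W
P_out = η·P_in = 0.817 × 5380 = 4395 W
n_s = 120×60/8 = 900 rpm; n = 900×(1−0.0549) = 851 rpm
ω = 2π×851/60 = 89.12 rad/s
τ = P_out/ω = 4395/89.12 = 49.3 N·m

49.3 N·m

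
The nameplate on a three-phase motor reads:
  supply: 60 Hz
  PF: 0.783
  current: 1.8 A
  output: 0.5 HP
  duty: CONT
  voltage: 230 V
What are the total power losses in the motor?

P_in = √3·V·I·cosφ = 1.732×230×1.8×0.783 = 561 W
P_out = 0.5×746 = 373 W
Losses = P_in − P_out = 561 − 373 = 188 W

188 W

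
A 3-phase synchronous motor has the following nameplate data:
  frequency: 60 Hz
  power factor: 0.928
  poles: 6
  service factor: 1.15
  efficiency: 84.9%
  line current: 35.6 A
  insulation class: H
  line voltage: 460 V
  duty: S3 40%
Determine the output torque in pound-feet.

P_in = √3·V·I·cosφ = 1.732 × 460 × 35.6 × 0.928 = 26321 W
P_out = η·P_in = 0.849 × 26321 = 22347 W
n = n_s = 120×60/6 = 1200 rpm (synchronous)
ω = 2π×1200/60 = 125.7 rad/s
τ = P_out/ω = 22347/125.7 = 177.8 N·m
In lb·ft: 177.8/1.356 = 131 lb·ft

131 lb·ft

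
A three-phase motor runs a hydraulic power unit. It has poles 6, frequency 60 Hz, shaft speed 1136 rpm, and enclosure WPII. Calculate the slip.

5.33 %

n_s = 120f/p = 120×60/6 = 1200 rpm
s = (n_s − n)/n_s = (1200 − 1136)/1200 = 0.0533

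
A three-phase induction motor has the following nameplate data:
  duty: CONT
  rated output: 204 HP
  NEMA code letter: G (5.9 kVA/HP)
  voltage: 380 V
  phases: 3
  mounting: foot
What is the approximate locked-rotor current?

1830 A

S_LR = 5.9 × 204 = 1203.6 kVA
I_LR = S_LR/(√3·V_L) = 1203600/(1.732×380) = 1830 A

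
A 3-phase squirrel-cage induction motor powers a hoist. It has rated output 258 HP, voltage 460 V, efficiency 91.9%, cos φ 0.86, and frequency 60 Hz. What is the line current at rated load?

306 A

P_out = 258 × 746 = 192468 W
P_in = P_out / η = 192468 / 0.919 = 209432 W
I_L = P_in / (√3·V_L·cosφ) = 209432 / (1.732 × 460 × 0.86) = 306 A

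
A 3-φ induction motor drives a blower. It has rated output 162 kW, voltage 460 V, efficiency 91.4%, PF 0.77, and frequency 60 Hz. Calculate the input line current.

289 A

P_out = 162 kW = 162000 W
P_in = P_out / η = 162000 / 0.914 = 177243 W
I_L = P_in / (√3·V_L·cosφ) = 177243 / (1.732 × 460 × 0.77) = 289 A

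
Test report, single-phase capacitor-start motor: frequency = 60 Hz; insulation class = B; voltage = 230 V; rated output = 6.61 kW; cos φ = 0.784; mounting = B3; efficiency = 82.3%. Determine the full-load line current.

P_out = 6.61 kW = 6610 W
P_in = P_out / η = 6610 / 0.823 = 8032 W
I = P_in / (V·cosφ) = 8032 / (230 × 0.784) = 44.5 A

44.5 A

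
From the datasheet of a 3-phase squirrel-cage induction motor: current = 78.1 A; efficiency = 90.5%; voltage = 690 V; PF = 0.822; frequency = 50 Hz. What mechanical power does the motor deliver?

P_in = √3·V·I·cosφ = 1.732 × 690 × 78.1 × 0.822 = 76722 W
P_out = η·P_in = 0.905 × 76722 = 69433 W

69.4 kW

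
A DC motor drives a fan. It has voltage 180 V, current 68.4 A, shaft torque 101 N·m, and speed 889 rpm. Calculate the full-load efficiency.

ω = 2π × 889/60 = 93.1 rad/s; P_out = τω = 101 × 93.1 = 9403 W
P_in = V·I = 180 × 68.4 = 12312 W
η = P_out / P_in = 9403 / 12312 = 0.764 = 76.4%

76.4 %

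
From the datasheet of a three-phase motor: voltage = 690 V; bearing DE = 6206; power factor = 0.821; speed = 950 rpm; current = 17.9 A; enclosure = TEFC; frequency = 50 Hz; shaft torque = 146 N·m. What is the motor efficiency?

ω = 2π × 950/60 = 99.48 rad/s; P_out = τω = 146 × 99.48 = 14524 W
P_in = √3·V_L·I_L·cosφ = 1.732 × 690 × 17.9 × 0.821 = 17563 W
η = P_out / P_in = 14524 / 17563 = 0.827 = 82.7%

82.7 %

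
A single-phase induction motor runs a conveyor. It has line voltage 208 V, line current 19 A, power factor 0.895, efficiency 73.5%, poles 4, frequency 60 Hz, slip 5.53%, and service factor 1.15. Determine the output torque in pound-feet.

10.8 lb·ft

P_in = V·I·cosφ = 208 × 19 × 0.895 = 3537 W
P_out = η·P_in = 0.735 × 3537 = 2600 W
n_s = 120×60/4 = 1800 rpm; n = 1800×(1−0.0553) = 1700 rpm
ω = 2π×1700/60 = 178 rad/s
τ = P_out/ω = 2600/178 = 14.61 N·m
In lb·ft: 14.61/1.356 = 10.8 lb·ft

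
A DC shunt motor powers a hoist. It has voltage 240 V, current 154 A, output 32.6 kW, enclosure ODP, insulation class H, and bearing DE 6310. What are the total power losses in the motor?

4.36 kW

P_in = V·I = 240×154 = 36960 W
P_out = 32600 W
Losses = P_in − P_out = 36960 − 32600 = 4360 W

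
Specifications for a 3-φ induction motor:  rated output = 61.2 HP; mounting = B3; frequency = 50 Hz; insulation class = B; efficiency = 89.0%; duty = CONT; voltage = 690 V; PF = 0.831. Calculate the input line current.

P_out = 61.2 × 746 = 45655 W
P_in = P_out / η = 45655 / 0.890 = 51298 W
I_L = P_in / (√3·V_L·cosφ) = 51298 / (1.732 × 690 × 0.831) = 51.7 A

51.7 A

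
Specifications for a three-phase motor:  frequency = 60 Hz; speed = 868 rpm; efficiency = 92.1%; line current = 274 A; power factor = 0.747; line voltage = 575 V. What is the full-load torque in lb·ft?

1520 lb·ft

P_in = √3·V·I·cosφ = 1.732 × 575 × 274 × 0.747 = 203839 W
P_out = η·P_in = 0.921 × 203839 = 187736 W
n = 868 rpm
ω = 2π×868/60 = 90.9 rad/s
τ = P_out/ω = 187736/90.9 = 2065 N·m
In lb·ft: 2065/1.356 = 1520 lb·ft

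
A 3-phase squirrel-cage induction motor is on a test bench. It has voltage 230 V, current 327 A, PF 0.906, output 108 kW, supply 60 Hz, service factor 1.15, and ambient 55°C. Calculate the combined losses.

P_in = √3·V·I·cosφ = 1.732×230×327×0.906 = 118019 W
P_out = 108000 W
Losses = P_in − P_out = 118019 − 108000 = 10019 W

10 kW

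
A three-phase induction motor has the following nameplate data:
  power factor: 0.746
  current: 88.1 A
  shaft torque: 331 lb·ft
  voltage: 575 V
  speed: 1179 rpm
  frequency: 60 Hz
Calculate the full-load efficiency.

τ = 331 lb·ft × 1.356 = 448.8 N·m
ω = 2π × 1179/60 = 123.5 rad/s; P_out = τω = 448.8 × 123.5 = 55427 W
P_in = √3·V_L·I_L·cosφ = 1.732 × 575 × 88.1 × 0.746 = 65453 W
η = P_out / P_in = 55427 / 65453 = 0.847 = 84.7%

84.7 %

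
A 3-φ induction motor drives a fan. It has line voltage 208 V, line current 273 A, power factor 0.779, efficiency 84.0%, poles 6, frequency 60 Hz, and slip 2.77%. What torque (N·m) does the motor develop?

P_in = √3·V·I·cosφ = 1.732 × 208 × 273 × 0.779 = 76615 W
P_out = η·P_in = 0.84 × 76615 = 64357 W
n_s = 120×60/6 = 1200 rpm; n = 1200×(1−0.0277) = 1167 rpm
ω = 2π×1167/60 = 122.2 rad/s
τ = P_out/ω = 64357/122.2 = 527 N·m

527 N·m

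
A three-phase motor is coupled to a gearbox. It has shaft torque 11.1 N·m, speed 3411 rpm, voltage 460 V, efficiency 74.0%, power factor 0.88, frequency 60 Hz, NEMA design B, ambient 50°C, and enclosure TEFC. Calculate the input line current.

ω = 2π×3411/60 = 357.2 rad/s; P_out = τω = 11.1 × 357.2 = 3965 W
P_in = P_out / η = 3965 / 0.740 = 5358 W
I_L = P_in / (√3·V_L·cosφ) = 5358 / (1.732 × 460 × 0.88) = 7.64 A

7.64 A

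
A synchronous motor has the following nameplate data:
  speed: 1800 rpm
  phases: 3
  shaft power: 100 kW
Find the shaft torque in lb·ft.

391 lb·ft

ω = 2π × 1800/60 = 188.5 rad/s
τ = P/ω = 100000/188.5 = 530.5 N·m
In lb·ft: 530.5/1.356 = 391 lb·ft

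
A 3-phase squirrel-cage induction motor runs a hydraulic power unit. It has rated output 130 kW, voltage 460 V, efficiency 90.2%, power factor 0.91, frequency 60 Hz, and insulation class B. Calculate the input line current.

P_out = 130 kW = 130000 W
P_in = P_out / η = 130000 / 0.902 = 144124 W
I_L = P_in / (√3·V_L·cosφ) = 144124 / (1.732 × 460 × 0.91) = 199 A

199 A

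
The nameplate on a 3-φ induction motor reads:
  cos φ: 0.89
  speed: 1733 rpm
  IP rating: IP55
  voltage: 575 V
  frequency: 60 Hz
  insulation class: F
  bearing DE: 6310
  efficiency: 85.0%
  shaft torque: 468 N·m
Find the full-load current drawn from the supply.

113 A

ω = 2π×1733/60 = 181.5 rad/s; P_out = τω = 468 × 181.5 = 84942 W
P_in = P_out / η = 84942 / 0.850 = 99932 W
I_L = P_in / (√3·V_L·cosφ) = 99932 / (1.732 × 575 × 0.89) = 113 A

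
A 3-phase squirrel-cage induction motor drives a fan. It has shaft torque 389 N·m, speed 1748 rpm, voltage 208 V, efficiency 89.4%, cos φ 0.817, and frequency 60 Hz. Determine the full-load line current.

ω = 2π×1748/60 = 183.1 rad/s; P_out = τω = 389 × 183.1 = 71226 W
P_in = P_out / η = 71226 / 0.894 = 79671 W
I_L = P_in / (√3·V_L·cosφ) = 79671 / (1.732 × 208 × 0.817) = 271 A

271 A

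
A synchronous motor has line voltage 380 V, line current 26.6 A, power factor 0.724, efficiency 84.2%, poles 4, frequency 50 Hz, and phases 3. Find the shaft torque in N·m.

67.9 N·m

P_in = √3·V·I·cosφ = 1.732 × 380 × 26.6 × 0.724 = 12675 W
P_out = η·P_in = 0.842 × 12675 = 10672 W
n = n_s = 120×50/4 = 1500 rpm (synchronous)
ω = 2π×1500/60 = 157.1 rad/s
τ = P_out/ω = 10672/157.1 = 67.9 N·m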